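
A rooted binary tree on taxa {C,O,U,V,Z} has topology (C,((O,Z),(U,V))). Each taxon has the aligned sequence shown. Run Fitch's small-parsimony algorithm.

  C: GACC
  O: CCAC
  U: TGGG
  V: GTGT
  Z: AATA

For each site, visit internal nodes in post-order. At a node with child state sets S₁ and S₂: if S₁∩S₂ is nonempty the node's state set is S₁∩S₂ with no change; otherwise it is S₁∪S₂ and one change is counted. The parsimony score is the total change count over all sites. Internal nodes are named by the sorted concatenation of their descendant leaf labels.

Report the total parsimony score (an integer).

12

[col 0] OZ: children O:{C}, Z:{A} ∪→ {A,C}; cost 1
[col 0] UV: children U:{T}, V:{G} ∪→ {G,T}; cost 1
[col 0] OUVZ: children OZ:{A,C}, UV:{G,T} ∪→ {A,C,G,T}; cost 1
[col 0] COUVZ: children C:{G}, OUVZ:{A,C,G,T} ∩→ {G}; cost 0
[col 1] OZ: children O:{C}, Z:{A} ∪→ {A,C}; cost 1
[col 1] UV: children U:{G}, V:{T} ∪→ {G,T}; cost 1
[col 1] OUVZ: children OZ:{A,C}, UV:{G,T} ∪→ {A,C,G,T}; cost 1
[col 1] COUVZ: children C:{A}, OUVZ:{A,C,G,T} ∩→ {A}; cost 0
[col 2] OZ: children O:{A}, Z:{T} ∪→ {A,T}; cost 1
[col 2] UV: children U:{G}, V:{G} ∩→ {G}; cost 0
[col 2] OUVZ: children OZ:{A,T}, UV:{G} ∪→ {A,G,T}; cost 1
[col 2] COUVZ: children C:{C}, OUVZ:{A,G,T} ∪→ {A,C,G,T}; cost 1
[col 3] OZ: children O:{C}, Z:{A} ∪→ {A,C}; cost 1
[col 3] UV: children U:{G}, V:{T} ∪→ {G,T}; cost 1
[col 3] OUVZ: children OZ:{A,C}, UV:{G,T} ∪→ {A,C,G,T}; cost 1
[col 3] COUVZ: children C:{C}, OUVZ:{A,C,G,T} ∩→ {C}; cost 0
per-site changes: [3, 3, 3, 3]; total = 12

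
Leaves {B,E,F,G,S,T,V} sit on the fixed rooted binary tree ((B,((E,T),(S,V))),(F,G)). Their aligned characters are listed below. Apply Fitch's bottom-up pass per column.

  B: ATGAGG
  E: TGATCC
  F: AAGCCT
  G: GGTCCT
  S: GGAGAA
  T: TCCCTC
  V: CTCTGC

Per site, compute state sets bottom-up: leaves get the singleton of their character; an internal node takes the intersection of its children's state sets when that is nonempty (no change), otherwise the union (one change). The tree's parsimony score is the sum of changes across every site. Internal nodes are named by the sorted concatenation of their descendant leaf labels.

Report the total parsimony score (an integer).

23

[col 0] ET: children E:{T}, T:{T} ∩→ {T}; cost 0
[col 0] SV: children S:{G}, V:{C} ∪→ {C,G}; cost 1
[col 0] ESTV: children ET:{T}, SV:{C,G} ∪→ {C,G,T}; cost 1
[col 0] BESTV: children B:{A}, ESTV:{C,G,T} ∪→ {A,C,G,T}; cost 1
[col 0] FG: children F:{A}, G:{G} ∪→ {A,G}; cost 1
[col 0] BEFGSTV: children BESTV:{A,C,G,T}, FG:{A,G} ∩→ {A,G}; cost 0
[col 1] ET: children E:{G}, T:{C} ∪→ {C,G}; cost 1
[col 1] SV: children S:{G}, V:{T} ∪→ {G,T}; cost 1
[col 1] ESTV: children ET:{C,G}, SV:{G,T} ∩→ {G}; cost 0
[col 1] BESTV: children B:{T}, ESTV:{G} ∪→ {G,T}; cost 1
[col 1] FG: children F:{A}, G:{G} ∪→ {A,G}; cost 1
[col 1] BEFGSTV: children BESTV:{G,T}, FG:{A,G} ∩→ {G}; cost 0
[col 2] ET: children E:{A}, T:{C} ∪→ {A,C}; cost 1
[col 2] SV: children S:{A}, V:{C} ∪→ {A,C}; cost 1
[col 2] ESTV: children ET:{A,C}, SV:{A,C} ∩→ {A,C}; cost 0
[col 2] BESTV: children B:{G}, ESTV:{A,C} ∪→ {A,C,G}; cost 1
[col 2] FG: children F:{G}, G:{T} ∪→ {G,T}; cost 1
[col 2] BEFGSTV: children BESTV:{A,C,G}, FG:{G,T} ∩→ {G}; cost 0
[col 3] ET: children E:{T}, T:{C} ∪→ {C,T}; cost 1
[col 3] SV: children S:{G}, V:{T} ∪→ {G,T}; cost 1
[col 3] ESTV: children ET:{C,T}, SV:{G,T} ∩→ {T}; cost 0
[col 3] BESTV: children B:{A}, ESTV:{T} ∪→ {A,T}; cost 1
[col 3] FG: children F:{C}, G:{C} ∩→ {C}; cost 0
[col 3] BEFGSTV: children BESTV:{A,T}, FG:{C} ∪→ {A,C,T}; cost 1
[col 4] ET: children E:{C}, T:{T} ∪→ {C,T}; cost 1
[col 4] SV: children S:{A}, V:{G} ∪→ {A,G}; cost 1
[col 4] ESTV: children ET:{C,T}, SV:{A,G} ∪→ {A,C,G,T}; cost 1
[col 4] BESTV: children B:{G}, ESTV:{A,C,G,T} ∩→ {G}; cost 0
[col 4] FG: children F:{C}, G:{C} ∩→ {C}; cost 0
[col 4] BEFGSTV: children BESTV:{G}, FG:{C} ∪→ {C,G}; cost 1
[col 5] ET: children E:{C}, T:{C} ∩→ {C}; cost 0
[col 5] SV: children S:{A}, V:{C} ∪→ {A,C}; cost 1
[col 5] ESTV: children ET:{C}, SV:{A,C} ∩→ {C}; cost 0
[col 5] BESTV: children B:{G}, ESTV:{C} ∪→ {C,G}; cost 1
[col 5] FG: children F:{T}, G:{T} ∩→ {T}; cost 0
[col 5] BEFGSTV: children BESTV:{C,G}, FG:{T} ∪→ {C,G,T}; cost 1
per-site changes: [4, 4, 4, 4, 4, 3]; total = 23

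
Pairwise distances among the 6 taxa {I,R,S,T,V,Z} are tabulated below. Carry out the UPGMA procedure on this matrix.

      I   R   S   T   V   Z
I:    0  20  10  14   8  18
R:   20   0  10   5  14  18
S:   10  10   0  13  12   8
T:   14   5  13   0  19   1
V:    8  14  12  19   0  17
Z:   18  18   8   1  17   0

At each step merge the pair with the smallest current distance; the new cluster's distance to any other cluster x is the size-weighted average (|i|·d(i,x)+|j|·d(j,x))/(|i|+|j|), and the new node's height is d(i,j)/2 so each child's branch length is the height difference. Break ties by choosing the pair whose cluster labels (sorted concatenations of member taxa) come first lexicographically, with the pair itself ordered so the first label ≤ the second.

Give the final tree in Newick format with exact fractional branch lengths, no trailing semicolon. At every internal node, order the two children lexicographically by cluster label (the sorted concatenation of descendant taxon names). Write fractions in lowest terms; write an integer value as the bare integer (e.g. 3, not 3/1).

iteration 1: select T,Z (d=1); attach at lengths (1/2, 1/2); label the merged cluster TZ
  updated: d(I,TZ)=16, d(R,TZ)=23/2, d(S,TZ)=21/2, d(TZ,V)=18
iteration 2: select I,V (d=8); attach at lengths (4, 4); label the merged cluster IV
  updated: d(IV,R)=17, d(IV,S)=11, d(IV,TZ)=17
iteration 3: select R,S (d=10); attach at lengths (5, 5); label the merged cluster RS
  updated: d(IV,RS)=14, d(RS,TZ)=11
iteration 4: select RS,TZ (d=11); attach at lengths (1/2, 5); label the merged cluster RSTZ
  updated: d(IV,RSTZ)=31/2
iteration 5: select IV,RSTZ (d=31/2); attach at lengths (15/4, 9/4); label the merged cluster IRSTVZ
final tree: ((I:4,V:4):15/4,((R:5,S:5):1/2,(T:1/2,Z:1/2):5):9/4)
total length: 61/2

((I:4,V:4):15/4,((R:5,S:5):1/2,(T:1/2,Z:1/2):5):9/4)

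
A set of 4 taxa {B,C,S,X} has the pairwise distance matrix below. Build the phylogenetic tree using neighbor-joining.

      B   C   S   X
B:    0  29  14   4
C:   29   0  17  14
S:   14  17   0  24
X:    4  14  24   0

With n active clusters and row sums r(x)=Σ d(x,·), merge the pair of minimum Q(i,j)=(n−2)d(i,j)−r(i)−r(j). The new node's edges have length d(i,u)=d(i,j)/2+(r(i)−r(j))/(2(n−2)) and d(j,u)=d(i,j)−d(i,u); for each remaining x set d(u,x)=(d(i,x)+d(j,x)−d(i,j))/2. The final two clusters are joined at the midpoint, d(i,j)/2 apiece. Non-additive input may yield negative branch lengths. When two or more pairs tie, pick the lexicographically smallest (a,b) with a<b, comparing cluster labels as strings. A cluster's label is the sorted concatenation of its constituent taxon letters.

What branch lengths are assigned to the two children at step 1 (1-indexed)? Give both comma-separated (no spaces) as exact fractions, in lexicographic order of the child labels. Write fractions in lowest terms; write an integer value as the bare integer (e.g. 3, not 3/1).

13/4,3/4

iteration 1: select B,X (d=4, Q=-81); attach at lengths (13/4, 3/4); label the merged cluster BX
  updated: d(BX,C)=39/2, d(BX,S)=17
iteration 2: select BX,C (d=39/2, Q=-107/2); attach at lengths (39/4, 39/4); label the merged cluster BCX
  updated: d(BCX,S)=29/4
iteration 3: select BCX,S (d=29/4); attach at lengths (29/8, 29/8); label the merged cluster BCSX
final tree: (((B:13/4,X:3/4):39/4,C:39/4):29/8,S:29/8)
total length: 123/4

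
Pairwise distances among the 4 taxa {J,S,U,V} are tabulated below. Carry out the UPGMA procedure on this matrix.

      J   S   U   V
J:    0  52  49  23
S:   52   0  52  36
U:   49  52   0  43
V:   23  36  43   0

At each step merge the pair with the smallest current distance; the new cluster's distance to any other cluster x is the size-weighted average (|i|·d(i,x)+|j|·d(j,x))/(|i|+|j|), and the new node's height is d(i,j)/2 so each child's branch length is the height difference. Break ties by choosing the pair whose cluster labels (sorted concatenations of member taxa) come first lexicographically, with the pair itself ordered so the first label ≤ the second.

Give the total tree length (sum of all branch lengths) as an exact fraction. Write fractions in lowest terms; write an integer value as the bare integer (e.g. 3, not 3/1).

163/2

iteration 1: select J,V (d=23); attach at lengths (23/2, 23/2); label the merged cluster JV
  updated: d(JV,S)=44, d(JV,U)=46
iteration 2: select JV,S (d=44); attach at lengths (21/2, 22); label the merged cluster JSV
  updated: d(JSV,U)=48
iteration 3: select JSV,U (d=48); attach at lengths (2, 24); label the merged cluster JSUV
final tree: (((J:23/2,V:23/2):21/2,S:22):2,U:24)
total length: 163/2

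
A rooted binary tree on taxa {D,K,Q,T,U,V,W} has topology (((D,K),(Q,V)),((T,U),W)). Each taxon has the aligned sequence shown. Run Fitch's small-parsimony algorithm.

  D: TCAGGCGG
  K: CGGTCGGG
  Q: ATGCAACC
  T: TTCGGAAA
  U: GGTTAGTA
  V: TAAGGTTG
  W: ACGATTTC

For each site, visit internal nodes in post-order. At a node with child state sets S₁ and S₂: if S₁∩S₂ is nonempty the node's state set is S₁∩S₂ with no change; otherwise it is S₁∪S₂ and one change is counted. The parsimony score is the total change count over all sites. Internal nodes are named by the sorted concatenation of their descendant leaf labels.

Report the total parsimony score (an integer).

32

DK@0: {T} ∪ {C} = {C,T} (union, +1)
QV@0: {A} ∪ {T} = {A,T} (union, +1)
DKQV@0: {C,T} ∩ {A,T} = {T} (intersection, +0)
TU@0: {T} ∪ {G} = {G,T} (union, +1)
TUW@0: {G,T} ∪ {A} = {A,G,T} (union, +1)
DKQTUVW@0: {T} ∩ {A,G,T} = {T} (intersection, +0)
DK@1: {C} ∪ {G} = {C,G} (union, +1)
QV@1: {T} ∪ {A} = {A,T} (union, +1)
DKQV@1: {C,G} ∪ {A,T} = {A,C,G,T} (union, +1)
TU@1: {T} ∪ {G} = {G,T} (union, +1)
TUW@1: {G,T} ∪ {C} = {C,G,T} (union, +1)
DKQTUVW@1: {A,C,G,T} ∩ {C,G,T} = {C,G,T} (intersection, +0)
DK@2: {A} ∪ {G} = {A,G} (union, +1)
QV@2: {G} ∪ {A} = {A,G} (union, +1)
DKQV@2: {A,G} ∩ {A,G} = {A,G} (intersection, +0)
TU@2: {C} ∪ {T} = {C,T} (union, +1)
TUW@2: {C,T} ∪ {G} = {C,G,T} (union, +1)
DKQTUVW@2: {A,G} ∩ {C,G,T} = {G} (intersection, +0)
DK@3: {G} ∪ {T} = {G,T} (union, +1)
QV@3: {C} ∪ {G} = {C,G} (union, +1)
DKQV@3: {G,T} ∩ {C,G} = {G} (intersection, +0)
TU@3: {G} ∪ {T} = {G,T} (union, +1)
TUW@3: {G,T} ∪ {A} = {A,G,T} (union, +1)
DKQTUVW@3: {G} ∩ {A,G,T} = {G} (intersection, +0)
DK@4: {G} ∪ {C} = {C,G} (union, +1)
QV@4: {A} ∪ {G} = {A,G} (union, +1)
DKQV@4: {C,G} ∩ {A,G} = {G} (intersection, +0)
TU@4: {G} ∪ {A} = {A,G} (union, +1)
TUW@4: {A,G} ∪ {T} = {A,G,T} (union, +1)
DKQTUVW@4: {G} ∩ {A,G,T} = {G} (intersection, +0)
DK@5: {C} ∪ {G} = {C,G} (union, +1)
QV@5: {A} ∪ {T} = {A,T} (union, +1)
DKQV@5: {C,G} ∪ {A,T} = {A,C,G,T} (union, +1)
TU@5: {A} ∪ {G} = {A,G} (union, +1)
TUW@5: {A,G} ∪ {T} = {A,G,T} (union, +1)
DKQTUVW@5: {A,C,G,T} ∩ {A,G,T} = {A,G,T} (intersection, +0)
DK@6: {G} ∩ {G} = {G} (intersection, +0)
QV@6: {C} ∪ {T} = {C,T} (union, +1)
DKQV@6: {G} ∪ {C,T} = {C,G,T} (union, +1)
TU@6: {A} ∪ {T} = {A,T} (union, +1)
TUW@6: {A,T} ∩ {T} = {T} (intersection, +0)
DKQTUVW@6: {C,G,T} ∩ {T} = {T} (intersection, +0)
DK@7: {G} ∩ {G} = {G} (intersection, +0)
QV@7: {C} ∪ {G} = {C,G} (union, +1)
DKQV@7: {G} ∩ {C,G} = {G} (intersection, +0)
TU@7: {A} ∩ {A} = {A} (intersection, +0)
TUW@7: {A} ∪ {C} = {A,C} (union, +1)
DKQTUVW@7: {G} ∪ {A,C} = {A,C,G} (union, +1)
per-site changes: [4, 5, 4, 4, 4, 5, 3, 3]; total = 32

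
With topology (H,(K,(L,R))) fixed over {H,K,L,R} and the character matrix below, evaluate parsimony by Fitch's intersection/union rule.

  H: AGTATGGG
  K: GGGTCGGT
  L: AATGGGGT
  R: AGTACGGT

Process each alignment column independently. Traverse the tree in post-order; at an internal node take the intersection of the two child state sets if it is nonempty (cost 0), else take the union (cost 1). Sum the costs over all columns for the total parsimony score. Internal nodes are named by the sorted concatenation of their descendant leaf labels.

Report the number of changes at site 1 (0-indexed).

[col 0] LR: children L:{A}, R:{A} ∩→ {A}; cost 0
[col 0] KLR: children K:{G}, LR:{A} ∪→ {A,G}; cost 1
[col 0] HKLR: children H:{A}, KLR:{A,G} ∩→ {A}; cost 0
[col 1] LR: children L:{A}, R:{G} ∪→ {A,G}; cost 1
[col 1] KLR: children K:{G}, LR:{A,G} ∩→ {G}; cost 0
[col 1] HKLR: children H:{G}, KLR:{G} ∩→ {G}; cost 0
[col 2] LR: children L:{T}, R:{T} ∩→ {T}; cost 0
[col 2] KLR: children K:{G}, LR:{T} ∪→ {G,T}; cost 1
[col 2] HKLR: children H:{T}, KLR:{G,T} ∩→ {T}; cost 0
[col 3] LR: children L:{G}, R:{A} ∪→ {A,G}; cost 1
[col 3] KLR: children K:{T}, LR:{A,G} ∪→ {A,G,T}; cost 1
[col 3] HKLR: children H:{A}, KLR:{A,G,T} ∩→ {A}; cost 0
[col 4] LR: children L:{G}, R:{C} ∪→ {C,G}; cost 1
[col 4] KLR: children K:{C}, LR:{C,G} ∩→ {C}; cost 0
[col 4] HKLR: children H:{T}, KLR:{C} ∪→ {C,T}; cost 1
[col 5] LR: children L:{G}, R:{G} ∩→ {G}; cost 0
[col 5] KLR: children K:{G}, LR:{G} ∩→ {G}; cost 0
[col 5] HKLR: children H:{G}, KLR:{G} ∩→ {G}; cost 0
[col 6] LR: children L:{G}, R:{G} ∩→ {G}; cost 0
[col 6] KLR: children K:{G}, LR:{G} ∩→ {G}; cost 0
[col 6] HKLR: children H:{G}, KLR:{G} ∩→ {G}; cost 0
[col 7] LR: children L:{T}, R:{T} ∩→ {T}; cost 0
[col 7] KLR: children K:{T}, LR:{T} ∩→ {T}; cost 0
[col 7] HKLR: children H:{G}, KLR:{T} ∪→ {G,T}; cost 1
per-site changes: [1, 1, 1, 2, 2, 0, 0, 1]; total = 8

1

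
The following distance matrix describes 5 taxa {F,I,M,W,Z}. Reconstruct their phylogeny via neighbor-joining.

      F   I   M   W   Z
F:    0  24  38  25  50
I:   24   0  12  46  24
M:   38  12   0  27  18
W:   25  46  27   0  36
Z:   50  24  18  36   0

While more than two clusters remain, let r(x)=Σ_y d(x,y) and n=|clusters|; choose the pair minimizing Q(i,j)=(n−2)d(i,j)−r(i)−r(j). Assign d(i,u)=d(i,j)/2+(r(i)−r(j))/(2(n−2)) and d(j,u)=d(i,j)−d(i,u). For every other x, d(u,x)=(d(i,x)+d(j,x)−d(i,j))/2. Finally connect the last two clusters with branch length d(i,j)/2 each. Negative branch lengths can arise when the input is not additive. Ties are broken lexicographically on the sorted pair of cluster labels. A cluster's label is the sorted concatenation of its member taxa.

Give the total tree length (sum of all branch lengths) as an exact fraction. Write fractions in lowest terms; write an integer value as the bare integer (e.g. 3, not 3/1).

step 1: merge (F,W) at d=25, Q=-196; branch lengths F→13, W→12; new cluster FW
  updated: d(FW,I)=45/2, d(FW,M)=20, d(FW,Z)=61/2
step 2: merge (FW,I) at d=45/2, Q=-173/2; branch lengths FW→119/8, I→61/8; new cluster FIW
  updated: d(FIW,M)=19/4, d(FIW,Z)=16
step 3: merge (FIW,M) at d=19/4, Q=-155/4; branch lengths FIW→11/8, M→27/8; new cluster FIMW
  updated: d(FIMW,Z)=117/8
step 4: merge (FIMW,Z) at d=117/8; branch lengths FIMW→117/16, Z→117/16; new cluster FIMWZ
final tree: ((((F:13,W:12):119/8,I:61/8):11/8,M:27/8):117/16,Z:117/16)
total length: 535/8

535/8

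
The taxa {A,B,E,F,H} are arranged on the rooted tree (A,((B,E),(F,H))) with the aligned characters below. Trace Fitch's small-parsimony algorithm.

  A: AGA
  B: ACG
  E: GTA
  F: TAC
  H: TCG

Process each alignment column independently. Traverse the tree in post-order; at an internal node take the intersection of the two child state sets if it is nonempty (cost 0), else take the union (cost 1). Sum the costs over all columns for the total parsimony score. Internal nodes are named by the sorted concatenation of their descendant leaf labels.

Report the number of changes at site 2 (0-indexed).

BE@0: {A} ∪ {G} = {A,G} (union, +1)
FH@0: {T} ∩ {T} = {T} (intersection, +0)
BEFH@0: {A,G} ∪ {T} = {A,G,T} (union, +1)
ABEFH@0: {A} ∩ {A,G,T} = {A} (intersection, +0)
BE@1: {C} ∪ {T} = {C,T} (union, +1)
FH@1: {A} ∪ {C} = {A,C} (union, +1)
BEFH@1: {C,T} ∩ {A,C} = {C} (intersection, +0)
ABEFH@1: {G} ∪ {C} = {C,G} (union, +1)
BE@2: {G} ∪ {A} = {A,G} (union, +1)
FH@2: {C} ∪ {G} = {C,G} (union, +1)
BEFH@2: {A,G} ∩ {C,G} = {G} (intersection, +0)
ABEFH@2: {A} ∪ {G} = {A,G} (union, +1)
per-site changes: [2, 3, 3]; total = 8

3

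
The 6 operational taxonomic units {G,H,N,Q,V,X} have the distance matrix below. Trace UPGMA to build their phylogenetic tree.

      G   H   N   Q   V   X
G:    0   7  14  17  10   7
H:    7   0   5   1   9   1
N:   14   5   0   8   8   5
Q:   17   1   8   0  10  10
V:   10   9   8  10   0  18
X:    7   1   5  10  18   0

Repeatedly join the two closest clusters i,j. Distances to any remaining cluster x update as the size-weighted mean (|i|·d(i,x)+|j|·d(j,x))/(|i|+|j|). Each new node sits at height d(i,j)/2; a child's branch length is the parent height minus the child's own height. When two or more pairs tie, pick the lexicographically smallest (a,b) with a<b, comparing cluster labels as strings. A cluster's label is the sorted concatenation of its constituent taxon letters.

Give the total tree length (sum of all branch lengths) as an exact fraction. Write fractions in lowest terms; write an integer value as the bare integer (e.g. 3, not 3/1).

iteration 1: select H,Q (d=1); attach at lengths (1/2, 1/2); label the merged cluster HQ
  updated: d(G,HQ)=12, d(HQ,N)=13/2, d(HQ,V)=19/2, d(HQ,X)=11/2
iteration 2: select N,X (d=5); attach at lengths (5/2, 5/2); label the merged cluster NX
  updated: d(G,NX)=21/2, d(HQ,NX)=6, d(NX,V)=13
iteration 3: select HQ,NX (d=6); attach at lengths (5/2, 1/2); label the merged cluster HNQX
  updated: d(G,HNQX)=45/4, d(HNQX,V)=45/4
iteration 4: select G,V (d=10); attach at lengths (5, 5); label the merged cluster GV
  updated: d(GV,HNQX)=45/4
iteration 5: select GV,HNQX (d=45/4); attach at lengths (5/8, 21/8); label the merged cluster GHNQVX
final tree: ((G:5,V:5):5/8,((H:1/2,Q:1/2):5/2,(N:5/2,X:5/2):1/2):21/8)
total length: 89/4

89/4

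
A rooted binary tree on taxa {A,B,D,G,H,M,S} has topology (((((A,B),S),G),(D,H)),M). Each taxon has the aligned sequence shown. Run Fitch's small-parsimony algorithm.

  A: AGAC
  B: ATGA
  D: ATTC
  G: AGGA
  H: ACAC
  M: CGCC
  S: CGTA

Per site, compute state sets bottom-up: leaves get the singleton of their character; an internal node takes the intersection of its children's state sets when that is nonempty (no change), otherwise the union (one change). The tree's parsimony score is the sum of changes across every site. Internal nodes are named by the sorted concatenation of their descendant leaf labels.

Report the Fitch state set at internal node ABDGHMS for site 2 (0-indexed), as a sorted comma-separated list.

AB@0: {A} ∩ {A} = {A} (intersection, +0)
ABS@0: {A} ∪ {C} = {A,C} (union, +1)
ABGS@0: {A,C} ∩ {A} = {A} (intersection, +0)
DH@0: {A} ∩ {A} = {A} (intersection, +0)
ABDGHS@0: {A} ∩ {A} = {A} (intersection, +0)
ABDGHMS@0: {A} ∪ {C} = {A,C} (union, +1)
AB@1: {G} ∪ {T} = {G,T} (union, +1)
ABS@1: {G,T} ∩ {G} = {G} (intersection, +0)
ABGS@1: {G} ∩ {G} = {G} (intersection, +0)
DH@1: {T} ∪ {C} = {C,T} (union, +1)
ABDGHS@1: {G} ∪ {C,T} = {C,G,T} (union, +1)
ABDGHMS@1: {C,G,T} ∩ {G} = {G} (intersection, +0)
AB@2: {A} ∪ {G} = {A,G} (union, +1)
ABS@2: {A,G} ∪ {T} = {A,G,T} (union, +1)
ABGS@2: {A,G,T} ∩ {G} = {G} (intersection, +0)
DH@2: {T} ∪ {A} = {A,T} (union, +1)
ABDGHS@2: {G} ∪ {A,T} = {A,G,T} (union, +1)
ABDGHMS@2: {A,G,T} ∪ {C} = {A,C,G,T} (union, +1)
AB@3: {C} ∪ {A} = {A,C} (union, +1)
ABS@3: {A,C} ∩ {A} = {A} (intersection, +0)
ABGS@3: {A} ∩ {A} = {A} (intersection, +0)
DH@3: {C} ∩ {C} = {C} (intersection, +0)
ABDGHS@3: {A} ∪ {C} = {A,C} (union, +1)
ABDGHMS@3: {A,C} ∩ {C} = {C} (intersection, +0)
per-site changes: [2, 3, 5, 2]; total = 12

A,C,G,T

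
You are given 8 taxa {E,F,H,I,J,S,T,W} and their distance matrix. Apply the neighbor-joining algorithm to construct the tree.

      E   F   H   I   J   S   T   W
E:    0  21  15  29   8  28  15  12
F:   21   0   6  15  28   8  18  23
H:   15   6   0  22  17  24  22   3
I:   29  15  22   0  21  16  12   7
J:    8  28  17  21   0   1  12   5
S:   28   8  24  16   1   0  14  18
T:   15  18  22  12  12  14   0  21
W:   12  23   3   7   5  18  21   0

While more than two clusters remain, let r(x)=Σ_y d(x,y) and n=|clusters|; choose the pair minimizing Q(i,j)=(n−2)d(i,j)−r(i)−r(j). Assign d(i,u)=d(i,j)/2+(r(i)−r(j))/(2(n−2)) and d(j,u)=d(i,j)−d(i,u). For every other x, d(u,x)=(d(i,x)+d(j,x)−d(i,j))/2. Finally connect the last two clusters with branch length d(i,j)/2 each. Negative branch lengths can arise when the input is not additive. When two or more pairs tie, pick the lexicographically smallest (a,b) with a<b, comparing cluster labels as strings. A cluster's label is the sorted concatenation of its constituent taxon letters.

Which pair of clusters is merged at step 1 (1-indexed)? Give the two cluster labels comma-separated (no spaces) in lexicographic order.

J,S

iteration 1: select J,S (d=1, Q=-195); attach at lengths (-11/12, 23/12); label the merged cluster JS
  updated: d(E,JS)=35/2, d(F,JS)=35/2, d(H,JS)=20, d(I,JS)=18, d(JS,T)=25/2, d(JS,W)=11
iteration 2: select F,H (d=6, Q=-317/2); attach at lengths (17/4, 7/4); label the merged cluster FH
  updated: d(E,FH)=15, d(FH,I)=31/2, d(FH,JS)=63/4, d(FH,T)=17, d(FH,W)=10
iteration 3: select I,W (d=7, Q=-229/2); attach at lengths (97/16, 15/16); label the merged cluster IW
  updated: d(E,IW)=17, d(FH,IW)=37/4, d(IW,JS)=11, d(IW,T)=13
iteration 4: select FH,IW (d=37/4, Q=-159/2); attach at lengths (23/4, 7/2); label the merged cluster FHIW
  updated: d(E,FHIW)=91/8, d(FHIW,JS)=35/4, d(FHIW,T)=83/8
iteration 5: select E,T (d=15, Q=-207/4); attach at lengths (9, 6); label the merged cluster ET
  updated: d(ET,FHIW)=27/8, d(ET,JS)=15/2
iteration 6: select ET,FHIW (d=27/8, Q=-157/8); attach at lengths (17/16, 37/16); label the merged cluster EFHITW
  updated: d(EFHITW,JS)=103/16
iteration 7: select EFHITW,JS (d=103/16); attach at lengths (103/32, 103/32); label the merged cluster EFHIJSTW
final tree: (((E:9,T:6):17/16,((F:17/4,H:7/4):23/4,(I:97/16,W:15/16):7/2):37/16):103/32,(J:-11/12,S:23/12):103/32)
total length: 769/16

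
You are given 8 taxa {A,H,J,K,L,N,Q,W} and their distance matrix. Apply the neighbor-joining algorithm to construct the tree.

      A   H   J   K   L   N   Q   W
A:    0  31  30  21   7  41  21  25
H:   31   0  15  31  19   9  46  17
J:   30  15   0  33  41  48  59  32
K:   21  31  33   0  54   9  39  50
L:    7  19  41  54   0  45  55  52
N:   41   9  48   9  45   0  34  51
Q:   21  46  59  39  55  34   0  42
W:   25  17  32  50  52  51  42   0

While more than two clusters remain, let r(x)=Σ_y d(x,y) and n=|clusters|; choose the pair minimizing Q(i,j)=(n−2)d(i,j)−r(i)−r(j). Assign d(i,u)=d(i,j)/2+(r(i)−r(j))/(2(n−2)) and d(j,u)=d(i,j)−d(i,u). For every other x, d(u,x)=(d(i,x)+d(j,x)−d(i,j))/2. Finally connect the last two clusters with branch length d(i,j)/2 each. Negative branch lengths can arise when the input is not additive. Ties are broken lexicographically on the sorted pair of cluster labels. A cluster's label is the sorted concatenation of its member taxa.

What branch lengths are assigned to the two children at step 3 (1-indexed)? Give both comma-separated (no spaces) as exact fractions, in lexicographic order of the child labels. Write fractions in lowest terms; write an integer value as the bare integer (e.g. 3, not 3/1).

iteration 1: select K,N (d=9, Q=-420); attach at lengths (9/2, 9/2); label the merged cluster KN
  updated: d(A,KN)=53/2, d(H,KN)=31/2, d(J,KN)=36, d(KN,L)=45, d(KN,Q)=32, d(KN,W)=46
iteration 2: select A,L (d=7, Q=-649/2); attach at lengths (-87/20, 227/20); label the merged cluster AL
  updated: d(AL,H)=43/2, d(AL,J)=32, d(AL,KN)=129/4, d(AL,Q)=69/2, d(AL,W)=35
iteration 3: select KN,Q (d=32, Q=-989/4); attach at lengths (305/32, 719/32); label the merged cluster KNQ
  updated: d(AL,KNQ)=139/8, d(H,KNQ)=59/4, d(J,KNQ)=63/2, d(KNQ,W)=28
iteration 4: select AL,KNQ (d=139/8, Q=-1163/8); attach at lengths (177/16, 101/16); label the merged cluster AKLNQ
  updated: d(AKLNQ,H)=151/16, d(AKLNQ,J)=369/16, d(AKLNQ,W)=365/16
iteration 5: select AKLNQ,W (d=365/16, Q=-163/2); attach at lengths (233/32, 497/32); label the merged cluster AKLNQW
  updated: d(AKLNQW,H)=29/16, d(AKLNQW,J)=129/8
iteration 6: select AKLNQW,H (d=29/16, Q=-527/16); attach at lengths (47/32, 11/32); label the merged cluster AHKLNQW
  updated: d(AHKLNQW,J)=469/32
iteration 7: select AHKLNQW,J (d=469/32); attach at lengths (469/64, 469/64); label the merged cluster AHJKLNQW
final tree: (((((A:-87/20,L:227/20):177/16,((K:9/2,N:9/2):305/32,Q:719/32):101/16):233/32,W:497/32):47/32,H:11/32):469/64,J:469/64)
total length: 3349/32

305/32,719/32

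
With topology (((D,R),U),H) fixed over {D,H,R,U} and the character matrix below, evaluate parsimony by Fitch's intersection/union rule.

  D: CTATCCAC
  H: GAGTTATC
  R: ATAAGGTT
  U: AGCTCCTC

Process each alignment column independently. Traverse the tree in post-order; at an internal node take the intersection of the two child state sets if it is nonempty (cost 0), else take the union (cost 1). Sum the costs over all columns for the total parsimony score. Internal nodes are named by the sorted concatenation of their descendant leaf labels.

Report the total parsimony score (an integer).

DR@0: {C} ∪ {A} = {A,C} (union, +1)
DRU@0: {A,C} ∩ {A} = {A} (intersection, +0)
DHRU@0: {A} ∪ {G} = {A,G} (union, +1)
DR@1: {T} ∩ {T} = {T} (intersection, +0)
DRU@1: {T} ∪ {G} = {G,T} (union, +1)
DHRU@1: {G,T} ∪ {A} = {A,G,T} (union, +1)
DR@2: {A} ∩ {A} = {A} (intersection, +0)
DRU@2: {A} ∪ {C} = {A,C} (union, +1)
DHRU@2: {A,C} ∪ {G} = {A,C,G} (union, +1)
DR@3: {T} ∪ {A} = {A,T} (union, +1)
DRU@3: {A,T} ∩ {T} = {T} (intersection, +0)
DHRU@3: {T} ∩ {T} = {T} (intersection, +0)
DR@4: {C} ∪ {G} = {C,G} (union, +1)
DRU@4: {C,G} ∩ {C} = {C} (intersection, +0)
DHRU@4: {C} ∪ {T} = {C,T} (union, +1)
DR@5: {C} ∪ {G} = {C,G} (union, +1)
DRU@5: {C,G} ∩ {C} = {C} (intersection, +0)
DHRU@5: {C} ∪ {A} = {A,C} (union, +1)
DR@6: {A} ∪ {T} = {A,T} (union, +1)
DRU@6: {A,T} ∩ {T} = {T} (intersection, +0)
DHRU@6: {T} ∩ {T} = {T} (intersection, +0)
DR@7: {C} ∪ {T} = {C,T} (union, +1)
DRU@7: {C,T} ∩ {C} = {C} (intersection, +0)
DHRU@7: {C} ∩ {C} = {C} (intersection, +0)
per-site changes: [2, 2, 2, 1, 2, 2, 1, 1]; total = 13

13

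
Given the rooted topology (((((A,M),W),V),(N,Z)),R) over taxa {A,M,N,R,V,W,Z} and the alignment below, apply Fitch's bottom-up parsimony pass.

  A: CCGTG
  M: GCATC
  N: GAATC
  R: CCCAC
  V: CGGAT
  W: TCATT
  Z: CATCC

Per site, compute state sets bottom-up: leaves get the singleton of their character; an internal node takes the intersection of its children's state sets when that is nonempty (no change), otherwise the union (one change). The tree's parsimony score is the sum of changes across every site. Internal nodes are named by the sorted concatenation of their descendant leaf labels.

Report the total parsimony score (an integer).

AM@0: {C} ∪ {G} = {C,G} (union, +1)
AMW@0: {C,G} ∪ {T} = {C,G,T} (union, +1)
AMVW@0: {C,G,T} ∩ {C} = {C} (intersection, +0)
NZ@0: {G} ∪ {C} = {C,G} (union, +1)
AMNVWZ@0: {C} ∩ {C,G} = {C} (intersection, +0)
AMNRVWZ@0: {C} ∩ {C} = {C} (intersection, +0)
AM@1: {C} ∩ {C} = {C} (intersection, +0)
AMW@1: {C} ∩ {C} = {C} (intersection, +0)
AMVW@1: {C} ∪ {G} = {C,G} (union, +1)
NZ@1: {A} ∩ {A} = {A} (intersection, +0)
AMNVWZ@1: {C,G} ∪ {A} = {A,C,G} (union, +1)
AMNRVWZ@1: {A,C,G} ∩ {C} = {C} (intersection, +0)
AM@2: {G} ∪ {A} = {A,G} (union, +1)
AMW@2: {A,G} ∩ {A} = {A} (intersection, +0)
AMVW@2: {A} ∪ {G} = {A,G} (union, +1)
NZ@2: {A} ∪ {T} = {A,T} (union, +1)
AMNVWZ@2: {A,G} ∩ {A,T} = {A} (intersection, +0)
AMNRVWZ@2: {A} ∪ {C} = {A,C} (union, +1)
AM@3: {T} ∩ {T} = {T} (intersection, +0)
AMW@3: {T} ∩ {T} = {T} (intersection, +0)
AMVW@3: {T} ∪ {A} = {A,T} (union, +1)
NZ@3: {T} ∪ {C} = {C,T} (union, +1)
AMNVWZ@3: {A,T} ∩ {C,T} = {T} (intersection, +0)
AMNRVWZ@3: {T} ∪ {A} = {A,T} (union, +1)
AM@4: {G} ∪ {C} = {C,G} (union, +1)
AMW@4: {C,G} ∪ {T} = {C,G,T} (union, +1)
AMVW@4: {C,G,T} ∩ {T} = {T} (intersection, +0)
NZ@4: {C} ∩ {C} = {C} (intersection, +0)
AMNVWZ@4: {T} ∪ {C} = {C,T} (union, +1)
AMNRVWZ@4: {C,T} ∩ {C} = {C} (intersection, +0)
per-site changes: [3, 2, 4, 3, 3]; total = 15

15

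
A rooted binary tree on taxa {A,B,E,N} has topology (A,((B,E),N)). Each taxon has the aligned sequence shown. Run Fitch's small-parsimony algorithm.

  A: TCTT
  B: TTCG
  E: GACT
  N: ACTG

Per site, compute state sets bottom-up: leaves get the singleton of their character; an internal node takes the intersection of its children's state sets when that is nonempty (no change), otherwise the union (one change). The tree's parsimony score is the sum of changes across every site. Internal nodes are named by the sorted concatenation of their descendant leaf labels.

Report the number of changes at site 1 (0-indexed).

site 0, node BE: B={T} ∪ E={G} → {G,T} (+1)
site 0, node BEN: BE={G,T} ∪ N={A} → {A,G,T} (+1)
site 0, node ABEN: A={T} ∩ BEN={A,G,T} → {T} (+0)
site 1, node BE: B={T} ∪ E={A} → {A,T} (+1)
site 1, node BEN: BE={A,T} ∪ N={C} → {A,C,T} (+1)
site 1, node ABEN: A={C} ∩ BEN={A,C,T} → {C} (+0)
site 2, node BE: B={C} ∩ E={C} → {C} (+0)
site 2, node BEN: BE={C} ∪ N={T} → {C,T} (+1)
site 2, node ABEN: A={T} ∩ BEN={C,T} → {T} (+0)
site 3, node BE: B={G} ∪ E={T} → {G,T} (+1)
site 3, node BEN: BE={G,T} ∩ N={G} → {G} (+0)
site 3, node ABEN: A={T} ∪ BEN={G} → {G,T} (+1)
per-site changes: [2, 2, 1, 2]; total = 7

2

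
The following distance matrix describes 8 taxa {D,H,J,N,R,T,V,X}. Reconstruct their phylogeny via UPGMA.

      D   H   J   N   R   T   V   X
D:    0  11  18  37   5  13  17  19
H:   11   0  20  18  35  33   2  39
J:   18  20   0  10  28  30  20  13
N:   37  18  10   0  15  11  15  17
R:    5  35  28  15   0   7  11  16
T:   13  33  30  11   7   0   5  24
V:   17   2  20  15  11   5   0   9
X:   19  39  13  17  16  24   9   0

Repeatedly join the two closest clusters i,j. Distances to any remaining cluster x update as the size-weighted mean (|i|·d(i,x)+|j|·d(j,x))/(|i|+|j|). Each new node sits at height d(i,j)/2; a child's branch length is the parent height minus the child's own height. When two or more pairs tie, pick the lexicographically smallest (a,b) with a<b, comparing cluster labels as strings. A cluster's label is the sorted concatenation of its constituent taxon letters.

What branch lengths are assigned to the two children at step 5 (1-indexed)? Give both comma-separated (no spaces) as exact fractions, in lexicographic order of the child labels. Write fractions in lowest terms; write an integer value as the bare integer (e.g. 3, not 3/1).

iteration 1: select H,V (d=2); attach at lengths (1, 1); label the merged cluster HV
  updated: d(D,HV)=14, d(HV,J)=20, d(HV,N)=33/2, d(HV,R)=23, d(HV,T)=19, d(HV,X)=24
iteration 2: select D,R (d=5); attach at lengths (5/2, 5/2); label the merged cluster DR
  updated: d(DR,HV)=37/2, d(DR,J)=23, d(DR,N)=26, d(DR,T)=10, d(DR,X)=35/2
iteration 3: select DR,T (d=10); attach at lengths (5/2, 5); label the merged cluster DRT
  updated: d(DRT,HV)=56/3, d(DRT,J)=76/3, d(DRT,N)=21, d(DRT,X)=59/3
iteration 4: select J,N (d=10); attach at lengths (5, 5); label the merged cluster JN
  updated: d(DRT,JN)=139/6, d(HV,JN)=73/4, d(JN,X)=15
iteration 5: select JN,X (d=15); attach at lengths (5/2, 15/2); label the merged cluster JNX
  updated: d(DRT,JNX)=22, d(HV,JNX)=121/6
iteration 6: select DRT,HV (d=56/3); attach at lengths (13/3, 25/3); label the merged cluster DHRTV
  updated: d(DHRTV,JNX)=319/15
iteration 7: select DHRTV,JNX (d=319/15); attach at lengths (13/10, 47/15); label the merged cluster DHJNRTVX
final tree: ((((D:5/2,R:5/2):5/2,T:5):13/3,(H:1,V:1):25/3):13/10,((J:5,N:5):5/2,X:15/2):47/15)
total length: 258/5

5/2,15/2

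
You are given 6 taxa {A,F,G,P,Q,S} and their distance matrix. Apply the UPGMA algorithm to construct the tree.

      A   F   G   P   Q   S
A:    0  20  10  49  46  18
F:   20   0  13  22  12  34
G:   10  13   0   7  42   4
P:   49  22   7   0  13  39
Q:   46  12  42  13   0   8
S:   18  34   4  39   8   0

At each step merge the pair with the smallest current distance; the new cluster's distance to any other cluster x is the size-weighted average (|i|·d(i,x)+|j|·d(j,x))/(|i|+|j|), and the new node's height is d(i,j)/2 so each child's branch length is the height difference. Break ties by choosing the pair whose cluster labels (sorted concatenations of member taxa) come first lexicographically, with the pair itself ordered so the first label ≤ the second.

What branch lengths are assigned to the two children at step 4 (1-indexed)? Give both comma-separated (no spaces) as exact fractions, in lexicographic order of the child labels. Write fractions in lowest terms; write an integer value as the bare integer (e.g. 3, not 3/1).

11/4,35/4

iteration 1: select G,S (d=4); attach at lengths (2, 2); label the merged cluster GS
  updated: d(A,GS)=14, d(F,GS)=47/2, d(GS,P)=23, d(GS,Q)=25
iteration 2: select F,Q (d=12); attach at lengths (6, 6); label the merged cluster FQ
  updated: d(A,FQ)=33, d(FQ,GS)=97/4, d(FQ,P)=35/2
iteration 3: select A,GS (d=14); attach at lengths (7, 5); label the merged cluster AGS
  updated: d(AGS,FQ)=163/6, d(AGS,P)=95/3
iteration 4: select FQ,P (d=35/2); attach at lengths (11/4, 35/4); label the merged cluster FPQ
  updated: d(AGS,FPQ)=86/3
iteration 5: select AGS,FPQ (d=86/3); attach at lengths (22/3, 67/12); label the merged cluster AFGPQS
final tree: ((A:7,(G:2,S:2):5):22/3,((F:6,Q:6):11/4,P:35/4):67/12)
total length: 629/12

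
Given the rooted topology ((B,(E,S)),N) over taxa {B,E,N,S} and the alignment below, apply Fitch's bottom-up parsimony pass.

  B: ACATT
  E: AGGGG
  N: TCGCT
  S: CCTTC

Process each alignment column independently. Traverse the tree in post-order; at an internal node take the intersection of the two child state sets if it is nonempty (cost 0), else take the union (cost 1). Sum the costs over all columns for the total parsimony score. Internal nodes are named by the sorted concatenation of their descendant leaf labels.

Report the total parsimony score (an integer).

ES@0: {A} ∪ {C} = {A,C} (union, +1)
BES@0: {A} ∩ {A,C} = {A} (intersection, +0)
BENS@0: {A} ∪ {T} = {A,T} (union, +1)
ES@1: {G} ∪ {C} = {C,G} (union, +1)
BES@1: {C} ∩ {C,G} = {C} (intersection, +0)
BENS@1: {C} ∩ {C} = {C} (intersection, +0)
ES@2: {G} ∪ {T} = {G,T} (union, +1)
BES@2: {A} ∪ {G,T} = {A,G,T} (union, +1)
BENS@2: {A,G,T} ∩ {G} = {G} (intersection, +0)
ES@3: {G} ∪ {T} = {G,T} (union, +1)
BES@3: {T} ∩ {G,T} = {T} (intersection, +0)
BENS@3: {T} ∪ {C} = {C,T} (union, +1)
ES@4: {G} ∪ {C} = {C,G} (union, +1)
BES@4: {T} ∪ {C,G} = {C,G,T} (union, +1)
BENS@4: {C,G,T} ∩ {T} = {T} (intersection, +0)
per-site changes: [2, 1, 2, 2, 2]; total = 9

9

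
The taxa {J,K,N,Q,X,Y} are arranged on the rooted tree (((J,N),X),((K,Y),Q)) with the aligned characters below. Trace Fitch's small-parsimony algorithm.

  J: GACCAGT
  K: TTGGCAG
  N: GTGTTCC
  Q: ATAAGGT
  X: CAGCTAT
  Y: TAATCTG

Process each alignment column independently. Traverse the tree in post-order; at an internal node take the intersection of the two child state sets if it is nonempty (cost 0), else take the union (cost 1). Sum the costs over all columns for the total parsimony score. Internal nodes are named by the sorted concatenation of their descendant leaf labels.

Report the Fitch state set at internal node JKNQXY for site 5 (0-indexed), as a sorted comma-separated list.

[col 0] JN: children J:{G}, N:{G} ∩→ {G}; cost 0
[col 0] JNX: children JN:{G}, X:{C} ∪→ {C,G}; cost 1
[col 0] KY: children K:{T}, Y:{T} ∩→ {T}; cost 0
[col 0] KQY: children KY:{T}, Q:{A} ∪→ {A,T}; cost 1
[col 0] JKNQXY: children JNX:{C,G}, KQY:{A,T} ∪→ {A,C,G,T}; cost 1
[col 1] JN: children J:{A}, N:{T} ∪→ {A,T}; cost 1
[col 1] JNX: children JN:{A,T}, X:{A} ∩→ {A}; cost 0
[col 1] KY: children K:{T}, Y:{A} ∪→ {A,T}; cost 1
[col 1] KQY: children KY:{A,T}, Q:{T} ∩→ {T}; cost 0
[col 1] JKNQXY: children JNX:{A}, KQY:{T} ∪→ {A,T}; cost 1
[col 2] JN: children J:{C}, N:{G} ∪→ {C,G}; cost 1
[col 2] JNX: children JN:{C,G}, X:{G} ∩→ {G}; cost 0
[col 2] KY: children K:{G}, Y:{A} ∪→ {A,G}; cost 1
[col 2] KQY: children KY:{A,G}, Q:{A} ∩→ {A}; cost 0
[col 2] JKNQXY: children JNX:{G}, KQY:{A} ∪→ {A,G}; cost 1
[col 3] JN: children J:{C}, N:{T} ∪→ {C,T}; cost 1
[col 3] JNX: children JN:{C,T}, X:{C} ∩→ {C}; cost 0
[col 3] KY: children K:{G}, Y:{T} ∪→ {G,T}; cost 1
[col 3] KQY: children KY:{G,T}, Q:{A} ∪→ {A,G,T}; cost 1
[col 3] JKNQXY: children JNX:{C}, KQY:{A,G,T} ∪→ {A,C,G,T}; cost 1
[col 4] JN: children J:{A}, N:{T} ∪→ {A,T}; cost 1
[col 4] JNX: children JN:{A,T}, X:{T} ∩→ {T}; cost 0
[col 4] KY: children K:{C}, Y:{C} ∩→ {C}; cost 0
[col 4] KQY: children KY:{C}, Q:{G} ∪→ {C,G}; cost 1
[col 4] JKNQXY: children JNX:{T}, KQY:{C,G} ∪→ {C,G,T}; cost 1
[col 5] JN: children J:{G}, N:{C} ∪→ {C,G}; cost 1
[col 5] JNX: children JN:{C,G}, X:{A} ∪→ {A,C,G}; cost 1
[col 5] KY: children K:{A}, Y:{T} ∪→ {A,T}; cost 1
[col 5] KQY: children KY:{A,T}, Q:{G} ∪→ {A,G,T}; cost 1
[col 5] JKNQXY: children JNX:{A,C,G}, KQY:{A,G,T} ∩→ {A,G}; cost 0
[col 6] JN: children J:{T}, N:{C} ∪→ {C,T}; cost 1
[col 6] JNX: children JN:{C,T}, X:{T} ∩→ {T}; cost 0
[col 6] KY: children K:{G}, Y:{G} ∩→ {G}; cost 0
[col 6] KQY: children KY:{G}, Q:{T} ∪→ {G,T}; cost 1
[col 6] JKNQXY: children JNX:{T}, KQY:{G,T} ∩→ {T}; cost 0
per-site changes: [3, 3, 3, 4, 3, 4, 2]; total = 22

A,G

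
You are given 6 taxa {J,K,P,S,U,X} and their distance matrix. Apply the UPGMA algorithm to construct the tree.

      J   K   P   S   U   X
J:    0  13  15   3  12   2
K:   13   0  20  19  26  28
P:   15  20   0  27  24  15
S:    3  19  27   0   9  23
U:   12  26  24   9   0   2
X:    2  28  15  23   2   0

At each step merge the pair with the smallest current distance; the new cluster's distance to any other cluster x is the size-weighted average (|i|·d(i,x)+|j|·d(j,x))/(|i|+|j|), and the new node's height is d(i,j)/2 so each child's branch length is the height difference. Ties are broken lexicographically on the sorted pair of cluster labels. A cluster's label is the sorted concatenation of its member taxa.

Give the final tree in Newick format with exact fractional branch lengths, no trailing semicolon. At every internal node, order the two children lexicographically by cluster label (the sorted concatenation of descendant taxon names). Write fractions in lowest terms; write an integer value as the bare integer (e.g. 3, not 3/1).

iteration 1: select J,X (d=2); attach at lengths (1, 1); label the merged cluster JX
  updated: d(JX,K)=41/2, d(JX,P)=15, d(JX,S)=13, d(JX,U)=7
iteration 2: select JX,U (d=7); attach at lengths (5/2, 7/2); label the merged cluster JUX
  updated: d(JUX,K)=67/3, d(JUX,P)=18, d(JUX,S)=35/3
iteration 3: select JUX,S (d=35/3); attach at lengths (7/3, 35/6); label the merged cluster JSUX
  updated: d(JSUX,K)=43/2, d(JSUX,P)=81/4
iteration 4: select K,P (d=20); attach at lengths (10, 10); label the merged cluster KP
  updated: d(JSUX,KP)=167/8
iteration 5: select JSUX,KP (d=167/8); attach at lengths (221/48, 7/16); label the merged cluster JKPSUX
final tree: ((((J:1,X:1):5/2,U:7/2):7/3,S:35/6):221/48,(K:10,P:10):7/16)
total length: 989/24

((((J:1,X:1):5/2,U:7/2):7/3,S:35/6):221/48,(K:10,P:10):7/16)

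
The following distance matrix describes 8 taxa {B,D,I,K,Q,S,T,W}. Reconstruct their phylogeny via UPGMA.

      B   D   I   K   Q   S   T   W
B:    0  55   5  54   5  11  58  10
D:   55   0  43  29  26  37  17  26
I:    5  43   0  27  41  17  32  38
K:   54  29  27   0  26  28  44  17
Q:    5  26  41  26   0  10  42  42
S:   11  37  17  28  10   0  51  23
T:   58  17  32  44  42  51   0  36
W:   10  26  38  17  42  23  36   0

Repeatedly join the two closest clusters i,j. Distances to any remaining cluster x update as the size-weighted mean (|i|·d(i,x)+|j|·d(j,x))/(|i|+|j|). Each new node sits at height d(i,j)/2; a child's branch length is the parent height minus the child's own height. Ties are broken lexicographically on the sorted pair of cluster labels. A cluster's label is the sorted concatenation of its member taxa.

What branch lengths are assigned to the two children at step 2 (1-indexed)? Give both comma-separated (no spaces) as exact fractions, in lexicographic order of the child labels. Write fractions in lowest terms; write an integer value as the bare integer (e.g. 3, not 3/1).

1. join B+I (d=5) ⇒ BI; edges |B|=5/2, |I|=5/2
  updated: d(BI,D)=49, d(BI,K)=81/2, d(BI,Q)=23, d(BI,S)=14, d(BI,T)=45, d(BI,W)=24
2. join Q+S (d=10) ⇒ QS; edges |Q|=5, |S|=5
  updated: d(BI,QS)=37/2, d(D,QS)=63/2, d(K,QS)=27, d(QS,T)=93/2, d(QS,W)=65/2
3. join D+T (d=17) ⇒ DT; edges |D|=17/2, |T|=17/2
  updated: d(BI,DT)=47, d(DT,K)=73/2, d(DT,QS)=39, d(DT,W)=31
4. join K+W (d=17) ⇒ KW; edges |K|=17/2, |W|=17/2
  updated: d(BI,KW)=129/4, d(DT,KW)=135/4, d(KW,QS)=119/4
5. join BI+QS (d=37/2) ⇒ BIQS; edges |BI|=27/4, |QS|=17/4
  updated: d(BIQS,DT)=43, d(BIQS,KW)=31
6. join BIQS+KW (d=31) ⇒ BIKQSW; edges |BIQS|=25/4, |KW|=7
  updated: d(BIKQSW,DT)=479/12
7. join BIKQSW+DT (d=479/12) ⇒ BDIKQSTW; edges |BIKQSW|=107/24, |DT|=275/24
final tree: ((((B:5/2,I:5/2):27/4,(Q:5,S:5):17/4):25/4,(K:17/2,W:17/2):7):107/24,(D:17/2,T:17/2):275/24)
total length: 535/6

5,5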